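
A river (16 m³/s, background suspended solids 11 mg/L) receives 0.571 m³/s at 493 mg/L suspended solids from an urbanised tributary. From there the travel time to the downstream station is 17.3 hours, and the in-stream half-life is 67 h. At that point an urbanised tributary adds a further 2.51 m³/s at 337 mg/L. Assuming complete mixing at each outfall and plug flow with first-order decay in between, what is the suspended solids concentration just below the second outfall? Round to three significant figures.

Flow-weighted average: C = (16.00·11.00 + 0.5710·493.0) / 16.57 = 457.5/16.57 = 27.61 mg/L; combined flow 16.57 m³/s.
Half-life 67 h → k = ln 2 / 67 = 0.01035 h⁻¹ = 0.2483 d⁻¹.
After decay, C = 27.61 × e^(−kt) = 27.61 × 0.8361 = 23.08 mg/L.
Second outfall: C = (16.57·23.08 + 2.510·337.0)/19.08 = 64.38 mg/L.

64.4 mg/L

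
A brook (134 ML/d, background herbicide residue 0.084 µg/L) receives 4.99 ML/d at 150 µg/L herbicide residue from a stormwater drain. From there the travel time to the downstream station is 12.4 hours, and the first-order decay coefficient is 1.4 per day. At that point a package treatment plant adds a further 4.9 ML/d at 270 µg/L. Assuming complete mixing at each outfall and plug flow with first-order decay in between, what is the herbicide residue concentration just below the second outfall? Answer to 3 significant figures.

After mixing, C = (134.0·0.08400 + 4.990·150.0) / 139.0 = 759.8/139.0 = 5.466 µg/L; combined flow 139.0 ML/d.
First-order decay: C = 5.466·exp(−k·t) = 5.466·0.4851 = 2.652 µg/L.
Second outfall: C = (139.0·2.652 + 4.900·270.0)/143.9 = 11.76 µg/L.

11.8 µg/L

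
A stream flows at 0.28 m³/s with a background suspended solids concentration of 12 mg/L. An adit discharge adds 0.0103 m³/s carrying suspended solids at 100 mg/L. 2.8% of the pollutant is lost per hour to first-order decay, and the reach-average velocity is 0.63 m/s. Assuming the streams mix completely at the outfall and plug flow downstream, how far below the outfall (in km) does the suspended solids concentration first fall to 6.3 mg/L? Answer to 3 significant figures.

Conservation of mass: C = (0.2800·12.00 + 0.01030·100.0) / 0.2903 = 4.390/0.2903 = 15.12 mg/L.
2.8%/h lost → k = −ln(1 − 0.028) = 0.02840 h⁻¹.
Set 15.12·exp(−k·t) = 6.3 → t = ln(15.12/6.3)/k = 111000 s = 30.83 h.
Distance = v·t = 0.63·111000 = 69930 m = 69.93 km.

69.9 km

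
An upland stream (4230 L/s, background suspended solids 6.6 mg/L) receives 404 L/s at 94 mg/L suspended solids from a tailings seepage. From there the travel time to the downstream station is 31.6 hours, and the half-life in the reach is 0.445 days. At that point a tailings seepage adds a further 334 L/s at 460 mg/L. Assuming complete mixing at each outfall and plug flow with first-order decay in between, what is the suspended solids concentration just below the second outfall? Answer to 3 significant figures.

Mixed concentration C = ΣQC/ΣQ = (4230·6.600 + 404.0·94.00) / 4634 = 65890/4634 = 14.22 mg/L; combined flow 4634 L/s.
Half-life 0.445 d → k = ln 2 / 0.445 = 1.558 d⁻¹.
Applying C = C₀e^(−kt): 14.22 × 0.1286 = 1.829 mg/L.
At the second outfall, C = (4634·1.829 + 334.0·460.0) / (4634 + 334.0) = 32.63 mg/L.

32.6 mg/L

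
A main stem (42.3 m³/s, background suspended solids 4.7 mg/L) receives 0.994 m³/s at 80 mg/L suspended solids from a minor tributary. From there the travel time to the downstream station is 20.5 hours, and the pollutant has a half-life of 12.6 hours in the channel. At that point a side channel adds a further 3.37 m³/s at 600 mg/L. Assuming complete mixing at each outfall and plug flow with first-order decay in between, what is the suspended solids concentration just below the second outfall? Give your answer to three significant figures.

Mixed concentration C = ΣQC/ΣQ = (42.30·4.700 + 0.9940·80.00) / 43.29 = 278.3/43.29 = 6.429 mg/L; combined flow 43.29 m³/s.
Half-life 12.6 h → k = ln 2 / 12.6 = 0.05501 h⁻¹ = 1.320 d⁻¹.
Applying C = C₀e^(−kt): 6.429 × 0.3238 = 2.081 mg/L.
Second outfall: C = (43.29·2.081 + 3.370·600.0)/46.66 = 45.26 mg/L.

45.3 mg/L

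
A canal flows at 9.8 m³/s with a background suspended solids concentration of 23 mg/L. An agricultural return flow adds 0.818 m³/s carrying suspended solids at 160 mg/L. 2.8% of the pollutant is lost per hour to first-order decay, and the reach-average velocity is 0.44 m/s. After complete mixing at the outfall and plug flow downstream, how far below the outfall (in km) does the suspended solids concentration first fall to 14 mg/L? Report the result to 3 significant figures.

After mixing, C = (9.800·23.00 + 0.8180·160.0) / 10.62 = 356.3/10.62 = 33.55 mg/L.
2.8%/h lost → k = −ln(1 − 0.028) = 0.02840 h⁻¹.
Set 33.55·exp(−k·t) = 14 → t = ln(33.55/14)/k = 110800 s = 30.78 h.
Distance = v·t = 0.44·110800 = 48750 m = 48.75 km.

48.8 km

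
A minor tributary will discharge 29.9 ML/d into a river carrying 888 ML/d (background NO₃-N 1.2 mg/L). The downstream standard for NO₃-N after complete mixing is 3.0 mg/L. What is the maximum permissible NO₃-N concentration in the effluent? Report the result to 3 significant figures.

At the limit, (Qr·Cr + Qe·Cₑ)/(Qr + Qe) = 3.0:
Cₑ = (917.9·3.0 − 888.0·1.200) / 29.90 = 56.46 mg/L.

56.5 mg/L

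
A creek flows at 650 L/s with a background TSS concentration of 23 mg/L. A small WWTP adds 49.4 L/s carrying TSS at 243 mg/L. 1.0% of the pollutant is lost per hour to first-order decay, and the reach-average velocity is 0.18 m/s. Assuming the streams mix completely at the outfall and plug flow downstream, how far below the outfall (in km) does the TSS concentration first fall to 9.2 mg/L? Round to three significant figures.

Mixed concentration C = ΣQC/ΣQ = (650.0·23.00 + 49.40·243.0) / 699.4 = 26950/699.4 = 38.54 mg/L.
1.0%/h lost → k = −ln(1 − 0.01) = 0.01005 h⁻¹.
Set 38.54·exp(−k·t) = 9.2 → t = ln(38.54/9.2)/k = 513100 s = 142.5 h.
Distance = v·t = 0.18·513100 = 92360 m = 92.36 km.

92.4 km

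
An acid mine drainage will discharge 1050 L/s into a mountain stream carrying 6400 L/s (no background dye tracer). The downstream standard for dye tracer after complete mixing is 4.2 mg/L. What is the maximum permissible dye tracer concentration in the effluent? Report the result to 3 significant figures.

At the limit, (Qr·Cr + Qe·Cₑ)/(Qr + Qe) = 4.2:
Cₑ = (7450·4.2 − 6400·0) / 1050 = 29.80 mg/L.

29.8 mg/L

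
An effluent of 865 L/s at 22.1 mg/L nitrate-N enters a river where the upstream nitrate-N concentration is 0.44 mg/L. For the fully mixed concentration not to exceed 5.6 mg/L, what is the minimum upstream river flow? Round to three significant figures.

2770 L/s

Set C_mix = 5.6: (Q·0.4400 + 865.0·22.10) / (Q + 865.0) = 5.6
→ Q = 865.0·(22.10 − 5.6)/(5.6 − 0.4400) = 2766 L/s.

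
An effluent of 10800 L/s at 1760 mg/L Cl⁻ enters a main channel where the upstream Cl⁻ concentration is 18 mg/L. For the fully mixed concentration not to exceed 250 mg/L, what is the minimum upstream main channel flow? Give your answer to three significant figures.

Set C_mix = 250: (Q·18.00 + 10800·1760) / (Q + 10800) = 250
→ Q = 10800·(1760 − 250)/(250 − 18.00) = 70290 L/s.

70300 L/s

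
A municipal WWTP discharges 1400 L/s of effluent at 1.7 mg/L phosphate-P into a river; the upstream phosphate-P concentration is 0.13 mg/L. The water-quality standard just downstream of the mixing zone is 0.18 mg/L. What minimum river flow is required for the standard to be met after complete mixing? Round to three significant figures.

42600 L/s

Set C_mix = 0.18: (Q·0.1300 + 1400·1.700) / (Q + 1400) = 0.18
→ Q = 1400·(1.700 − 0.18)/(0.18 − 0.1300) = 42560 L/s.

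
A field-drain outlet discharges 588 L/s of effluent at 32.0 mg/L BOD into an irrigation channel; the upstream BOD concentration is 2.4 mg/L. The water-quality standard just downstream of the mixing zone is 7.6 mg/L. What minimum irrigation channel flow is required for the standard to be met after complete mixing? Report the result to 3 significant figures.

Set C_mix = 7.6: (Q·2.400 + 588.0·32.00) / (Q + 588.0) = 7.6
→ Q = 588.0·(32.00 − 7.6)/(7.6 − 2.400) = 2759 L/s.

2760 L/s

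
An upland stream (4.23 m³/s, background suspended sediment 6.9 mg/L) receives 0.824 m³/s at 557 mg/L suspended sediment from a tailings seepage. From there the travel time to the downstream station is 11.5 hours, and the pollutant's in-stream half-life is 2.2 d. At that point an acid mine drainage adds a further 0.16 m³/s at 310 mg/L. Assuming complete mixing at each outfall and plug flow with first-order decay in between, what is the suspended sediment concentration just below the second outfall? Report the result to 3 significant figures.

Mixed concentration C = ΣQC/ΣQ = (4.230·6.900 + 0.8240·557.0) / 5.054 = 488.2/5.054 = 96.59 mg/L; combined flow 5.054 m³/s.
Half-life 2.2 d → k = ln 2 / 2.2 = 0.3151 d⁻¹.
Applying C = C₀e^(−kt): 96.59 × 0.8599 = 83.05 mg/L.
At the second outfall, C = (5.054·83.05 + 0.1600·310.0) / (5.054 + 0.1600) = 90.02 mg/L.

90.0 mg/L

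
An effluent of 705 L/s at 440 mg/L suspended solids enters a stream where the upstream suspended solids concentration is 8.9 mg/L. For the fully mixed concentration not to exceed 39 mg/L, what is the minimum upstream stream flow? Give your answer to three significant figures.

Set C_mix = 39: (Q·8.900 + 705.0·440.0) / (Q + 705.0) = 39
→ Q = 705.0·(440.0 − 39)/(39 − 8.900) = 9392 L/s.

9390 L/s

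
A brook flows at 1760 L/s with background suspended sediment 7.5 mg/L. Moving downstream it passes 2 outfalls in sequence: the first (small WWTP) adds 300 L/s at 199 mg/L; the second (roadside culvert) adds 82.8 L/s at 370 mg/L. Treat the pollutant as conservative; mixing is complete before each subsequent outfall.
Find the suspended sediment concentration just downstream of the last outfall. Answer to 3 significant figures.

Outfall 1: combined Q = 2060 L/s; C = (1760·7.500 + 300.0·199.0)/2060 = 35.39 mg/L.
Outfall 2: combined Q = 2143 L/s; C = (2060·35.39 + 82.80·370.0)/2143 = 48.32 mg/L.

48.3 mg/L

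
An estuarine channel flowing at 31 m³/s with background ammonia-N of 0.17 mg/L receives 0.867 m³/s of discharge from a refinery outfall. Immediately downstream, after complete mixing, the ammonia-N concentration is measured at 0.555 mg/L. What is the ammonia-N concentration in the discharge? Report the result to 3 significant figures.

14.3 mg/L

Mass balance: 31.00·0.1700 + 0.8670·Cₑ = 31.87·0.5550
→ Cₑ = (31.87·0.5550 − 31.00·0.1700) / 0.8670 = 14.32 mg/L.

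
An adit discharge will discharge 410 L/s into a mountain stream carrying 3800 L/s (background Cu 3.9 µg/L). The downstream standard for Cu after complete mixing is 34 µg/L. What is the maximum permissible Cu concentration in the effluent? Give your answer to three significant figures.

313 µg/L

At the limit, (Qr·Cr + Qe·Cₑ)/(Qr + Qe) = 34:
Cₑ = (4210·34 − 3800·3.900) / 410.0 = 313.0 µg/L.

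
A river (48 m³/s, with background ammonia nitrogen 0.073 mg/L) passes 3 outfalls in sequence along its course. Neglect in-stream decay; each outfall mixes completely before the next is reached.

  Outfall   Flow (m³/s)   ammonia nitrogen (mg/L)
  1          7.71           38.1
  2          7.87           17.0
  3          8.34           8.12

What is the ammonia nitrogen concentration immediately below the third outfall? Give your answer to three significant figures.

6.94 mg/L

Below outfall 1: Q → 55.71 m³/s, C = (48.00·0.07300 + 7.710·38.10)/55.71 = 5.336 mg/L.
Below outfall 2: Q → 63.58 m³/s, C = (55.71·5.336 + 7.870·17.00)/63.58 = 6.780 mg/L.
Below outfall 3: Q → 71.92 m³/s, C = (63.58·6.780 + 8.340·8.120)/71.92 = 6.935 mg/L.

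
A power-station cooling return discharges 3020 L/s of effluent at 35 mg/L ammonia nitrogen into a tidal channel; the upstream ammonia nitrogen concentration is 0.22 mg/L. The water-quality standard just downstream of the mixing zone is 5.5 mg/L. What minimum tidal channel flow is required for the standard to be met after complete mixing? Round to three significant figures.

16900 L/s

Set C_mix = 5.5: (Q·0.2200 + 3020·35.00) / (Q + 3020) = 5.5
→ Q = 3020·(35.00 − 5.5)/(5.5 − 0.2200) = 16870 L/s.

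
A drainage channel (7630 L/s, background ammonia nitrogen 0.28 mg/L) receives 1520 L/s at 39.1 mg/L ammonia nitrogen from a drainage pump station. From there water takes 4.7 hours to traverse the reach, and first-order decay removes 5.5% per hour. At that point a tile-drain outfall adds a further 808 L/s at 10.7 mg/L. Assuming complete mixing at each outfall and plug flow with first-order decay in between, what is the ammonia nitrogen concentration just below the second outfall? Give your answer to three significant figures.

5.61 mg/L

Mass balance: C = (7630·0.2800 + 1520·39.10) / 9150 = 61570/9150 = 6.729 mg/L; combined flow 9150 L/s.
5.5%/h lost → k = −ln(1 − 0.055) = 0.05657 h⁻¹.
Decay over the reach: 6.729·exp(−kt) = 6.729·0.7665 = 5.158 mg/L.
Second outfall: C = (9150·5.158 + 808.0·10.70)/9958 = 5.608 mg/L.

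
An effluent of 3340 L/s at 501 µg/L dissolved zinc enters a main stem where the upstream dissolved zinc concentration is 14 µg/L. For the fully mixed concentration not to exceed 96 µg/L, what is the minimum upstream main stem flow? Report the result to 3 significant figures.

Set C_mix = 96: (Q·14.00 + 3340·501.0) / (Q + 3340) = 96
→ Q = 3340·(501.0 − 96)/(96 − 14.00) = 16500 L/s.

16500 L/s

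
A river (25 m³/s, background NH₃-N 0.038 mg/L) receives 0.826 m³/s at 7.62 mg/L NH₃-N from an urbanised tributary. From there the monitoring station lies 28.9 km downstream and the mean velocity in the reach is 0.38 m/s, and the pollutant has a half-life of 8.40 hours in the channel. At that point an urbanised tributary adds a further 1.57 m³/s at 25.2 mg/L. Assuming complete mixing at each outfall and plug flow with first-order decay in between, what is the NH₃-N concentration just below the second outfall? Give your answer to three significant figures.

1.49 mg/L

Conservation of mass: C = (25.00·0.03800 + 0.8260·7.620) / 25.83 = 7.244/25.83 = 0.2805 mg/L; combined flow 25.83 m³/s.
Travel time t = 28.9·1000 / 0.38 = 76050 s = 21.13 h.
Half-life 8.40 h → k = ln 2 / 8.40 = 0.08252 h⁻¹ = 1.980 d⁻¹.
First-order decay: C = 0.2805·exp(−k·t) = 0.2805·0.1750 = 0.04907 mg/L.
Second outfall: C = (25.83·0.04907 + 1.570·25.20)/27.40 = 1.490 mg/L.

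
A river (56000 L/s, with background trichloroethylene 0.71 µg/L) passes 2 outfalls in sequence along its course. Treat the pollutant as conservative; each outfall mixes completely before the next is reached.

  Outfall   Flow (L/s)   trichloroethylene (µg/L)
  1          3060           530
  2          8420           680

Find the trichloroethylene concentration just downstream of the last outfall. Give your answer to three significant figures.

After outfall 1: Q = 56000 + 3060 = 59060 L/s; C = (56000·0.7100 + 3060·530.0)/59060 = 28.13 µg/L.
After outfall 2: Q = 59060 + 8420 = 67480 L/s; C = (59060·28.13 + 8420·680.0)/67480 = 109.5 µg/L.

109 µg/L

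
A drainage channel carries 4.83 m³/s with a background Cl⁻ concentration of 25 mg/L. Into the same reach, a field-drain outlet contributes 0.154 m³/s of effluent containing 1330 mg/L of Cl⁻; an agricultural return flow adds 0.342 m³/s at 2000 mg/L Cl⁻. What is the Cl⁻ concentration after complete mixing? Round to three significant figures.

190 mg/L

Mixed concentration C = ΣQC/ΣQ = (4.830·25.00 + 0.1540·1330 + 0.3420·2000) / 5.326 = 1010/5.326 = 189.6 mg/L.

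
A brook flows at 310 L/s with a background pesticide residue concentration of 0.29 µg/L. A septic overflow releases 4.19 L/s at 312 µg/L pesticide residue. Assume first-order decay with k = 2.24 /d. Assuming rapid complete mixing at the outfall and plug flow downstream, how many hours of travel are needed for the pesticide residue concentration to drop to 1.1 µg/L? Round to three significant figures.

15.0 h

After mixing, C = (310.0·0.2900 + 4.190·312.0) / 314.2 = 1397/314.2 = 4.447 µg/L.
4.447·exp(−k·t) = 1.1 → t = ln(4.447/1.1)/k = 53880 s = 14.97 h.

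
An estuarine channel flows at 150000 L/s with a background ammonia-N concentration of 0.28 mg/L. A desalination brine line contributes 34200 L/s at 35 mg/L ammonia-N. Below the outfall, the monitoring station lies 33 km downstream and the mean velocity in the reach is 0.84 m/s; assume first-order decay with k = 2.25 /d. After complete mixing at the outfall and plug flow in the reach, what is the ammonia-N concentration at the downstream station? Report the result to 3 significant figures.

2.42 mg/L

After mixing, C = (150000·0.2800 + 34200·35.00) / 184200 = 1239000/184200 = 6.726 mg/L.
Travel time t = 33·1000 / 0.84 = 39290 s = 10.91 h.
First-order decay: C = 6.726·exp(−k·t) = 6.726·0.3595 = 2.418 mg/L.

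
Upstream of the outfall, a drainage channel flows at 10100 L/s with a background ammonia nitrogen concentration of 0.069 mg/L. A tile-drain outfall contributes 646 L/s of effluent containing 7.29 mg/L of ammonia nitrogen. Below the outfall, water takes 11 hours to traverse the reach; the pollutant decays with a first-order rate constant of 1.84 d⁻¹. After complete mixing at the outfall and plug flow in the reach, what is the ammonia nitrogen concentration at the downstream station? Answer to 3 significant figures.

0.216 mg/L

Mass balance: C = (10100·0.06900 + 646.0·7.290) / 10750 = 5406/10750 = 0.5031 mg/L.
After decay, C = 0.5031 × e^(−kt) = 0.5031 × 0.4303 = 0.2165 mg/L.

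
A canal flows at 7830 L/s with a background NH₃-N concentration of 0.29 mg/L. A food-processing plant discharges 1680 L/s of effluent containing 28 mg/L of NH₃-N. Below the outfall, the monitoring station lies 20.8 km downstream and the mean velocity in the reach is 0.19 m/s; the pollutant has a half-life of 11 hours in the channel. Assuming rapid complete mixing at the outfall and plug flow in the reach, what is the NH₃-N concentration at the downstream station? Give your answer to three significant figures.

0.763 mg/L

After mixing, C = (7830·0.2900 + 1680·28.00) / 9510 = 49310/9510 = 5.185 mg/L.
Travel time t = 20.8·1000 / 0.19 = 109500 s = 30.41 h.
Half-life 11 h → k = ln 2 / 11 = 0.06301 h⁻¹ = 1.512 d⁻¹.
After decay, C = 5.185 × e^(−kt) = 5.185 × 0.1472 = 0.7631 mg/L.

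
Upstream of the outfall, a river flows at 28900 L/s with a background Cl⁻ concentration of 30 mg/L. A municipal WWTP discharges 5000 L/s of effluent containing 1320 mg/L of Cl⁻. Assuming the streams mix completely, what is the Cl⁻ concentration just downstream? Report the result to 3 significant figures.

Mixed concentration C = ΣQC/ΣQ = (28900·30.00 + 5000·1320) / 33900 = 7467000/33900 = 220.3 mg/L.

220 mg/L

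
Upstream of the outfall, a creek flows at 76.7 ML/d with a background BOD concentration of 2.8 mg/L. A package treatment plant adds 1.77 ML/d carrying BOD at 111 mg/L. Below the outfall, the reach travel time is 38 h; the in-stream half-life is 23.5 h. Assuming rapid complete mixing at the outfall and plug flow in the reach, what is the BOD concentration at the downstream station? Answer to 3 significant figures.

1.71 mg/L

After mixing, C = (76.70·2.800 + 1.770·111.0) / 78.47 = 411.2/78.47 = 5.241 mg/L.
Half-life 23.5 h → k = ln 2 / 23.5 = 0.02950 h⁻¹ = 0.7079 d⁻¹.
After decay, C = 5.241 × e^(−kt) = 5.241 × 0.3260 = 1.708 mg/L.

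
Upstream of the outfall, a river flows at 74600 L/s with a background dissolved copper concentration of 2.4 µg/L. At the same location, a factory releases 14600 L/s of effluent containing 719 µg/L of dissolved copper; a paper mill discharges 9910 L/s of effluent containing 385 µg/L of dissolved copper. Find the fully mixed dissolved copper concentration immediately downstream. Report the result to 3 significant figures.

Mixed concentration C = ΣQC/ΣQ = (74600·2.400 + 14600·719.0 + 9910·385.0) / 99110 = 14490000/99110 = 146.2 µg/L.

146 µg/L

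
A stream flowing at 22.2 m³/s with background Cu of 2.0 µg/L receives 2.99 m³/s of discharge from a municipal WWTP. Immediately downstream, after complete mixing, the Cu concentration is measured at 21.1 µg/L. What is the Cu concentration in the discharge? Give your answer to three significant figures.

163 µg/L

Mass balance: 22.20·2.000 + 2.990·Cₑ = 25.19·21.10
→ Cₑ = (25.19·21.10 − 22.20·2.000) / 2.990 = 162.9 µg/L.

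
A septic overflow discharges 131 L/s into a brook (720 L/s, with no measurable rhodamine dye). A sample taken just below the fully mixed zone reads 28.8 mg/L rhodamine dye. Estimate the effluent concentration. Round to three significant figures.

187 mg/L

Mass balance: 720.0·0 + 131.0·Cₑ = 851.0·28.80
→ Cₑ = (851.0·28.80 − 720.0·0) / 131.0 = 187.1 mg/L.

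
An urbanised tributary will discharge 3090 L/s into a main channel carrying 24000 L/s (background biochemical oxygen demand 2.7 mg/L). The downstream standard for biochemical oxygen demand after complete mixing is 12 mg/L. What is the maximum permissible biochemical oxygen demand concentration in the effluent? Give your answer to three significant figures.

84.2 mg/L

At the limit, (Qr·Cr + Qe·Cₑ)/(Qr + Qe) = 12:
Cₑ = (27090·12 − 24000·2.700) / 3090 = 84.23 mg/L.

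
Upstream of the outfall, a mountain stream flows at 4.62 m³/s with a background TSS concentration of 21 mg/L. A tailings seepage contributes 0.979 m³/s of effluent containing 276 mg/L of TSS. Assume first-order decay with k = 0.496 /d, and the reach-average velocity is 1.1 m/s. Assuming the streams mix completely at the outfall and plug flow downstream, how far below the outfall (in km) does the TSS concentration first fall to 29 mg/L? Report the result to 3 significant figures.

156 km

Mass balance: C = (4.620·21.00 + 0.9790·276.0) / 5.599 = 367.2/5.599 = 65.59 mg/L.
Set 65.59·exp(−k·t) = 29 → t = ln(65.59/29)/k = 142200 s = 39.49 h.
Distance = v·t = 1.1·142200 = 156400 m = 156.4 km.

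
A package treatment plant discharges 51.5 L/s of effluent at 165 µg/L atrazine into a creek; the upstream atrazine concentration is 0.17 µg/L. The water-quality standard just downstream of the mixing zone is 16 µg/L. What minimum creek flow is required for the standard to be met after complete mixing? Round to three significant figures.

485 L/s

Set C_mix = 16: (Q·0.1700 + 51.50·165.0) / (Q + 51.50) = 16
→ Q = 51.50·(165.0 − 16)/(16 − 0.1700) = 484.7 L/s.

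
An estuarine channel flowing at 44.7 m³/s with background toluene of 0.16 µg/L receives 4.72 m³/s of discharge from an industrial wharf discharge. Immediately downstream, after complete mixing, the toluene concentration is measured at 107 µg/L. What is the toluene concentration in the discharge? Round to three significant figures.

Mass balance: 44.70·0.1600 + 4.720·Cₑ = 49.42·107.0
→ Cₑ = (49.42·107.0 − 44.70·0.1600) / 4.720 = 1119 µg/L.

1120 µg/L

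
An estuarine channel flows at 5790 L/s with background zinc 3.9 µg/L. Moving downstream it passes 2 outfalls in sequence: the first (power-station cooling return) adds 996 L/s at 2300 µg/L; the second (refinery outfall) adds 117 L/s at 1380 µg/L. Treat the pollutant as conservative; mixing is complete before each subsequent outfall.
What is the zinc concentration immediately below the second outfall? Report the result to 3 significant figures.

359 µg/L

After outfall 1: Q = 5790 + 996.0 = 6786 L/s; C = (5790·3.900 + 996.0·2300)/6786 = 340.9 µg/L.
After outfall 2: Q = 6786 + 117.0 = 6903 L/s; C = (6786·340.9 + 117.0·1380)/6903 = 358.5 µg/L.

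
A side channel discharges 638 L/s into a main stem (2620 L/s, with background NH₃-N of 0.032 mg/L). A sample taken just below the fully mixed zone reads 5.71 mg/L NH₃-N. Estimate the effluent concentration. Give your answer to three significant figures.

29.0 mg/L

Mass balance: 2620·0.03200 + 638.0·Cₑ = 3258·5.710
→ Cₑ = (3258·5.710 − 2620·0.03200) / 638.0 = 29.03 mg/L.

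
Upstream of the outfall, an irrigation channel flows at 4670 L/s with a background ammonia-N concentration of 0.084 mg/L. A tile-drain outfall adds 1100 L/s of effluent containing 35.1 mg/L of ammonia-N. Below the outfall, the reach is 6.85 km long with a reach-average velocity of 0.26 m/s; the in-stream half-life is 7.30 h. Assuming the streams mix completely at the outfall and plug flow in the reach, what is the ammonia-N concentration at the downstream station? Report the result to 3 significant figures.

Flow-weighted average: C = (4670·0.08400 + 1100·35.10) / 5770 = 39000/5770 = 6.759 mg/L.
Travel time t = 6.85·1000 / 0.26 = 26350 s = 7.318 h.
Half-life 7.30 h → k = ln 2 / 7.30 = 0.09495 h⁻¹ = 2.279 d⁻¹.
After decay, C = 6.759 × e^(−kt) = 6.759 × 0.4991 = 3.374 mg/L.

3.37 mg/L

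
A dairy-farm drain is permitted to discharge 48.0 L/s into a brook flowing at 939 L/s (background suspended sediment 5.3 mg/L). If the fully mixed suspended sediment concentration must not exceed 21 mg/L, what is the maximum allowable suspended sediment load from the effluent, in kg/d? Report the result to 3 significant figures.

Mass balance at the limit: 939.0·5.300 + 48.00·Cₑ = 987.0·21 → Cₑ = 328.1 mg/L.
48.00 L/s = 0.04800 m³/s. Load = 0.04800 m³/s × 328.1 g/m³ × 86 400 s/d = 1361 kg/d.

1360 kg/d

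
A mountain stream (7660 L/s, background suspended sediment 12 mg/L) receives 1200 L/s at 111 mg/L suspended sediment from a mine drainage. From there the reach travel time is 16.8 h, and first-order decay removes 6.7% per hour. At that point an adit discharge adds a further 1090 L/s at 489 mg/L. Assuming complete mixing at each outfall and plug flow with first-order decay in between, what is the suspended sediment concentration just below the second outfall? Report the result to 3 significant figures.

60.6 mg/L

Mass balance: C = (7660·12.00 + 1200·111.0) / 8860 = 225100/8860 = 25.41 mg/L; combined flow 8860 L/s.
6.7%/h lost → k = −ln(1 − 0.067) = 0.06935 h⁻¹.
Applying C = C₀e^(−kt): 25.41 × 0.3119 = 7.925 mg/L.
Second outfall: C = (8860·7.925 + 1090·489.0)/9950 = 60.63 mg/L.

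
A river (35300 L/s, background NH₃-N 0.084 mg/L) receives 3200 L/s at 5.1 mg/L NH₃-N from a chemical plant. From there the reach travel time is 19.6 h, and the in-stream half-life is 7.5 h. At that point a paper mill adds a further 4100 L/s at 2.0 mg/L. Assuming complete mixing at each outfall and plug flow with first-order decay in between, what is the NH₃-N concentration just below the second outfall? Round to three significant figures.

Mass balance: C = (35300·0.08400 + 3200·5.100) / 38500 = 19290/38500 = 0.5009 mg/L; combined flow 38500 L/s.
Half-life 7.5 h → k = ln 2 / 7.5 = 0.09242 h⁻¹ = 2.218 d⁻¹.
Decay over the reach: 0.5009·exp(−kt) = 0.5009·0.1634 = 0.08186 mg/L.
At the second outfall, C = (38500·0.08186 + 4100·2.000) / (38500 + 4100) = 0.2665 mg/L.

0.266 mg/L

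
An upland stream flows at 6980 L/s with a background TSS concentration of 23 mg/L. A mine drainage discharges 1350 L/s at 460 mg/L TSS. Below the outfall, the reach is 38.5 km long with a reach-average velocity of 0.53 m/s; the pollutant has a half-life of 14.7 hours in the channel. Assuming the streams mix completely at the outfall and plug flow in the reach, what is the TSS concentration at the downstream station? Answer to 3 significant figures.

Conservation of mass: C = (6980·23.00 + 1350·460.0) / 8330 = 781500/8330 = 93.82 mg/L.
Travel time t = 38.5·1000 / 0.53 = 72640 s = 20.18 h.
Half-life 14.7 h → k = ln 2 / 14.7 = 0.04715 h⁻¹ = 1.132 d⁻¹.
After decay, C = 93.82 × e^(−kt) = 93.82 × 0.3862 = 36.23 mg/L.

36.2 mg/L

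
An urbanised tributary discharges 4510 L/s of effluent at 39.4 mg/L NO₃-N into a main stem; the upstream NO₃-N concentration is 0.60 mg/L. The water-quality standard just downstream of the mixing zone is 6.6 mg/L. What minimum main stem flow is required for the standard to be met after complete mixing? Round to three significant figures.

Set C_mix = 6.6: (Q·0.6000 + 4510·39.40) / (Q + 4510) = 6.6
→ Q = 4510·(39.40 − 6.6)/(6.6 − 0.6000) = 24650 L/s.

24700 L/s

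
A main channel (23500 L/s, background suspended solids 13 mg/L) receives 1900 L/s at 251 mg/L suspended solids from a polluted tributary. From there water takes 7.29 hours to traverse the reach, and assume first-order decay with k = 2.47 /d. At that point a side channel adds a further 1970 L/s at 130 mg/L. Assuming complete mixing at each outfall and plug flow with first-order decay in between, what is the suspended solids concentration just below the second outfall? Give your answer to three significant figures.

22.9 mg/L

Mass balance: C = (23500·13.00 + 1900·251.0) / 25400 = 782400/25400 = 30.80 mg/L; combined flow 25400 L/s.
Applying C = C₀e^(−kt): 30.80 × 0.4722 = 14.55 mg/L.
At the second outfall, C = (25400·14.55 + 1970·130.0) / (25400 + 1970) = 22.86 mg/L.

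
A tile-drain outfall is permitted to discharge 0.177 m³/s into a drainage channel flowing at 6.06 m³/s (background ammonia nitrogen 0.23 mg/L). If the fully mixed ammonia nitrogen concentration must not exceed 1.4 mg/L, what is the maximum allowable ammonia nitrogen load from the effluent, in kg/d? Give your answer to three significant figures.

Mass balance at the limit: 6.060·0.2300 + 0.1770·Cₑ = 6.237·1.4 → Cₑ = 41.46 mg/L.
Load = 0.1770 m³/s × 41.46 g/m³ × 86 400 s/d = 634.0 kg/d.

634 kg/d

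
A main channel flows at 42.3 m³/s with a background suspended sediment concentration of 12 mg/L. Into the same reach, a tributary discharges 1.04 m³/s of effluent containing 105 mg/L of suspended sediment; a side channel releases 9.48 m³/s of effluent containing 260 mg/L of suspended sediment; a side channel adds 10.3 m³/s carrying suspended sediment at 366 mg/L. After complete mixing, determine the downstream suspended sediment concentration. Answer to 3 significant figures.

109 mg/L

Conservation of mass: C = (42.30·12.00 + 1.040·105.0 + 9.480·260.0 + 10.30·366.0) / 63.12 = 6851/63.12 = 108.5 mg/L.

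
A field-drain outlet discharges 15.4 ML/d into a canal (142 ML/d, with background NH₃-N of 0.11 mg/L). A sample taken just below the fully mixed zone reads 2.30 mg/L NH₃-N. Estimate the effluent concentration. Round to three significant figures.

22.5 mg/L

Mass balance: 142.0·0.1100 + 15.40·Cₑ = 157.4·2.300
→ Cₑ = (157.4·2.300 − 142.0·0.1100) / 15.40 = 22.49 mg/L.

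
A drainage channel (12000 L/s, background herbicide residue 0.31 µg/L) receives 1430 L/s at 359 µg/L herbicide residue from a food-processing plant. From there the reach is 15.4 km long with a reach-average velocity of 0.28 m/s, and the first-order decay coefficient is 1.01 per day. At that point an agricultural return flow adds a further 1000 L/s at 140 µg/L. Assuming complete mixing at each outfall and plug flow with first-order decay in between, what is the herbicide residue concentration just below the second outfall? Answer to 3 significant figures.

After mixing, C = (12000·0.3100 + 1430·359.0) / 13430 = 517100/13430 = 38.50 µg/L; combined flow 13430 L/s.
Travel time t = 15.4·1000 / 0.28 = 55000 s = 15.28 h.
Decay over the reach: 38.50·exp(−kt) = 38.50·0.5257 = 20.24 µg/L.
At the second outfall, C = (13430·20.24 + 1000·140.0) / (13430 + 1000) = 28.54 µg/L.

28.5 µg/L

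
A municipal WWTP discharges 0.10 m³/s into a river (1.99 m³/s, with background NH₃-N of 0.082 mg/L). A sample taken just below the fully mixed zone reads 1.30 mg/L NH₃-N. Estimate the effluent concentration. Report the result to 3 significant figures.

25.5 mg/L

Mass balance: 1.990·0.08200 + 0.1000·Cₑ = 2.090·1.300
→ Cₑ = (2.090·1.300 − 1.990·0.08200) / 0.1000 = 25.54 mg/L.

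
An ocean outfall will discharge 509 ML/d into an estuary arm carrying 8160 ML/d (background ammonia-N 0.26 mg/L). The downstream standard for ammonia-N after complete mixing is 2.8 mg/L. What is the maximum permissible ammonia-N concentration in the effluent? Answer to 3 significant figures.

43.5 mg/L

At the limit, (Qr·Cr + Qe·Cₑ)/(Qr + Qe) = 2.8:
Cₑ = (8669·2.8 − 8160·0.2600) / 509.0 = 43.52 mg/L.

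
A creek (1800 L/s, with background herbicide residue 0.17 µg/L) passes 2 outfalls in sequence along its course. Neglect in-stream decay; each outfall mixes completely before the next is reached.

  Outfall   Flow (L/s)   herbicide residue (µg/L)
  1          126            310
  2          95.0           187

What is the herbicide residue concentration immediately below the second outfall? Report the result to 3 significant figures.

28.3 µg/L

Outfall 1: combined Q = 1926 L/s; C = (1800·0.1700 + 126.0·310.0)/1926 = 20.44 µg/L.
Outfall 2: combined Q = 2021 L/s; C = (1926·20.44 + 95.00·187.0)/2021 = 28.27 µg/L.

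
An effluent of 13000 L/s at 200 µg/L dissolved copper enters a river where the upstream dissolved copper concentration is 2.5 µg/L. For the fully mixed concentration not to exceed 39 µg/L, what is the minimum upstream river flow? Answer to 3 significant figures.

Set C_mix = 39: (Q·2.500 + 13000·200.0) / (Q + 13000) = 39
→ Q = 13000·(200.0 − 39)/(39 − 2.500) = 57340 L/s.

57300 L/s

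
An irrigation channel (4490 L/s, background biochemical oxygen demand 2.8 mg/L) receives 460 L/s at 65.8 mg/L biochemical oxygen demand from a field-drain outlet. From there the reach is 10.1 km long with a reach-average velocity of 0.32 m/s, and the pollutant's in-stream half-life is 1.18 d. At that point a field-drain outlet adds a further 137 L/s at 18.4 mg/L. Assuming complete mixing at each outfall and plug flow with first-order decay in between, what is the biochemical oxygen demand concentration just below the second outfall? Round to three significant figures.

Mixed concentration C = ΣQC/ΣQ = (4490·2.800 + 460.0·65.80) / 4950 = 42840/4950 = 8.655 mg/L; combined flow 4950 L/s.
Travel time t = 10.1·1000 / 0.32 = 31560 s = 8.767 h.
Half-life 1.18 d → k = ln 2 / 1.18 = 0.5874 d⁻¹.
First-order decay: C = 8.655·exp(−k·t) = 8.655·0.8069 = 6.983 mg/L.
At the second outfall, C = (4950·6.983 + 137.0·18.40) / (4950 + 137.0) = 7.291 mg/L.

7.29 mg/L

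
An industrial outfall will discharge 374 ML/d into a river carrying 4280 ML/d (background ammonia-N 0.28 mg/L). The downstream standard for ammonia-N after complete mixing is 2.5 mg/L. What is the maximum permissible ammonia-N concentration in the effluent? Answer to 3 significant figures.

27.9 mg/L

At the limit, (Qr·Cr + Qe·Cₑ)/(Qr + Qe) = 2.5:
Cₑ = (4654·2.5 − 4280·0.2800) / 374.0 = 27.91 mg/L.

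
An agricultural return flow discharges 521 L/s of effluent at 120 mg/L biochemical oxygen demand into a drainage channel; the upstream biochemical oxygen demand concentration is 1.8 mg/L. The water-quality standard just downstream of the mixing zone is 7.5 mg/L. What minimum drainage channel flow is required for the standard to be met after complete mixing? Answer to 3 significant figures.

10300 L/s

Set C_mix = 7.5: (Q·1.800 + 521.0·120.0) / (Q + 521.0) = 7.5
→ Q = 521.0·(120.0 − 7.5)/(7.5 − 1.800) = 10280 L/s.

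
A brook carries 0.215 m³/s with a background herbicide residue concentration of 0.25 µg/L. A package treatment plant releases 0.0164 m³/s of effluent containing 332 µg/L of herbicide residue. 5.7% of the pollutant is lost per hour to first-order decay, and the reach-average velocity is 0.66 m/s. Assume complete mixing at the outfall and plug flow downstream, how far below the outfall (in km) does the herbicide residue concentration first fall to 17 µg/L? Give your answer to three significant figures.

13.6 km

Conservation of mass: C = (0.2150·0.2500 + 0.01640·332.0) / 0.2314 = 5.499/0.2314 = 23.76 µg/L.
5.7%/h lost → k = −ln(1 − 0.057) = 0.05869 h⁻¹.
Set 23.76·exp(−k·t) = 17 → t = ln(23.76/17)/k = 20540 s = 5.706 h.
Distance = v·t = 0.66·20540 = 13560 m = 13.56 km.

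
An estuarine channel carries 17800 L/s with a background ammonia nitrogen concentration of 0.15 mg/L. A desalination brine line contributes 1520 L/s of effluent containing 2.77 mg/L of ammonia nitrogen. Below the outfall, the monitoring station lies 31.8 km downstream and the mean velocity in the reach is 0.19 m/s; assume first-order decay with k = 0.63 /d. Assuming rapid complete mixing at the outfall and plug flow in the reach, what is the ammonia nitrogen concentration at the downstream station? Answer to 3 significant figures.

Conservation of mass: C = (17800·0.1500 + 1520·2.770) / 19320 = 6880/19320 = 0.3561 mg/L.
Travel time t = 31.8·1000 / 0.19 = 167400 s = 46.49 h.
Applying C = C₀e^(−kt): 0.3561 × 0.2951 = 0.1051 mg/L.

0.105 mg/L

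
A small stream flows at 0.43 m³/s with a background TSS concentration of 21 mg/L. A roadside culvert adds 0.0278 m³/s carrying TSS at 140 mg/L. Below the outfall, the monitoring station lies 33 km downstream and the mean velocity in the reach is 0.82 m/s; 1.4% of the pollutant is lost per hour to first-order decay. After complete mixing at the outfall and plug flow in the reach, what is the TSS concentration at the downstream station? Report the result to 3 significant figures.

24.1 mg/L

Flow-weighted average: C = (0.4300·21.00 + 0.02780·140.0) / 0.4578 = 12.92/0.4578 = 28.23 mg/L.
Travel time t = 33·1000 / 0.82 = 40240 s = 11.18 h.
1.4%/h lost → k = −ln(1 − 0.014) = 0.01410 h⁻¹.
After decay, C = 28.23 × e^(−kt) = 28.23 × 0.8542 = 24.11 mg/L.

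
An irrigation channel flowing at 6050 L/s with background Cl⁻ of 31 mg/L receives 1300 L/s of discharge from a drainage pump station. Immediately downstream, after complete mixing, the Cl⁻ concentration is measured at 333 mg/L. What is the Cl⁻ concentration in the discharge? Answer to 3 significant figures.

1740 mg/L

Mass balance: 6050·31.00 + 1300·Cₑ = 7350·333.0
→ Cₑ = (7350·333.0 − 6050·31.00) / 1300 = 1738 mg/L.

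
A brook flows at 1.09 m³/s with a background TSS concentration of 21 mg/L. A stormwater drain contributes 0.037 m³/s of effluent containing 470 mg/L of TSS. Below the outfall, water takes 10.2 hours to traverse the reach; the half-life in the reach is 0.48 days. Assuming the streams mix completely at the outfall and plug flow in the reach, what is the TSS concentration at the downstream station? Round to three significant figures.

After mixing, C = (1.090·21.00 + 0.03700·470.0) / 1.127 = 40.28/1.127 = 35.74 mg/L.
Half-life 0.48 d → k = ln 2 / 0.48 = 1.444 d⁻¹.
After decay, C = 35.74 × e^(−kt) = 35.74 × 0.5413 = 19.35 mg/L.

19.3 mg/L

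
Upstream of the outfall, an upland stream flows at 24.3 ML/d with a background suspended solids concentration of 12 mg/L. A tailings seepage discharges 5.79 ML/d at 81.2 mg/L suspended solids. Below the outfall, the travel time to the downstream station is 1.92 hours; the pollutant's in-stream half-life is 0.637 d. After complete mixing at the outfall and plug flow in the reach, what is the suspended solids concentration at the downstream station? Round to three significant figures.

Conservation of mass: C = (24.30·12.00 + 5.790·81.20) / 30.09 = 761.7/30.09 = 25.32 mg/L.
Half-life 0.637 d → k = ln 2 / 0.637 = 1.088 d⁻¹.
First-order decay: C = 25.32·exp(−k·t) = 25.32·0.9166 = 23.21 mg/L.

23.2 mg/L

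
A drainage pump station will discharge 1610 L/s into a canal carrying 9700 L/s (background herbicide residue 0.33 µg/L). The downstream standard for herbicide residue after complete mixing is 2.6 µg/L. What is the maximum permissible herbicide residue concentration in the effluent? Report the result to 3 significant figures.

16.3 µg/L

At the limit, (Qr·Cr + Qe·Cₑ)/(Qr + Qe) = 2.6:
Cₑ = (11310·2.6 − 9700·0.3300) / 1610 = 16.28 µg/L.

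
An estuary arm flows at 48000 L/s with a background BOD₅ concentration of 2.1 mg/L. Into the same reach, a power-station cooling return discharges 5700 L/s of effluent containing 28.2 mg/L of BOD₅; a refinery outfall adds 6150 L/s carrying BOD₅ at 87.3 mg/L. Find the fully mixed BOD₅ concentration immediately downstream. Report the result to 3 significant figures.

13.3 mg/L

After mixing, C = (48000·2.100 + 5700·28.20 + 6150·87.30) / 59850 = 798400/59850 = 13.34 mg/L.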